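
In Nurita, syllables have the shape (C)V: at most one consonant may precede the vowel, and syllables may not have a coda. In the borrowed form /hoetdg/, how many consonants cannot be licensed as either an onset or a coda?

The consonants /t/, /d/, /g/ cannot be parsed into a legal (C)V syllable (no codas are permitted; onsets are limited to one consonant).

3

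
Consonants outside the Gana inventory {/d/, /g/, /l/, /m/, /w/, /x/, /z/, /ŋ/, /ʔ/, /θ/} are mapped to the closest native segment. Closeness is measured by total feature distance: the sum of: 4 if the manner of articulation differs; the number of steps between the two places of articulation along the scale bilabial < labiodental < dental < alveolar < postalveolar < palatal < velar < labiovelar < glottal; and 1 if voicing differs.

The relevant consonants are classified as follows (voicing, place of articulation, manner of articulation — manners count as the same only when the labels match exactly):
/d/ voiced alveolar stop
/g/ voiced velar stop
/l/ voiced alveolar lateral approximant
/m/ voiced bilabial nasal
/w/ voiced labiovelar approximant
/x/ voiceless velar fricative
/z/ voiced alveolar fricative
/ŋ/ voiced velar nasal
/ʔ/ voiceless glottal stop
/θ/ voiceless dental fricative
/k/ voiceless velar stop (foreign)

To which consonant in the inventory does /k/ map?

/g/ is closest: same manner (stop), place distance 0 (velar→velar), voicing differs (+1); total 1. Next closest is /ʔ/ at distance 2.

g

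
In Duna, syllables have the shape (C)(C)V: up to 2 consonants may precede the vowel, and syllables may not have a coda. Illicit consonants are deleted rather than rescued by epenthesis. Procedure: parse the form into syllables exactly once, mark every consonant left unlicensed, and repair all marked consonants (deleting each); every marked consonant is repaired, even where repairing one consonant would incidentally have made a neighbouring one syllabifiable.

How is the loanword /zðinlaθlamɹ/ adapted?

The consonants /m/, /ɹ/ cannot be parsed into a legal (C)(C)V syllable (no codas are permitted; onsets may contain at most 2 consonants).
Each unlicensed consonant is deleted: /m/, /ɹ/.

zðinlaθla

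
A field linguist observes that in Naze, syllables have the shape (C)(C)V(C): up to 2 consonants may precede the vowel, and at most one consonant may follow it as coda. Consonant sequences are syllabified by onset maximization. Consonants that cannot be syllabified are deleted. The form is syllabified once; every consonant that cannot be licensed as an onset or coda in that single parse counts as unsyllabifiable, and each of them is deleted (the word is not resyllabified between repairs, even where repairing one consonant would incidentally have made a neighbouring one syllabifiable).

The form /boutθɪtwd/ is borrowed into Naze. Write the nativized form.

The consonants /w/, /d/ cannot be parsed into a legal (C)(C)V(C) syllable (at most one coda consonant is licensed; onsets may contain at most 2 consonants).
Deletion applies to /w/, /d/.

boutθɪt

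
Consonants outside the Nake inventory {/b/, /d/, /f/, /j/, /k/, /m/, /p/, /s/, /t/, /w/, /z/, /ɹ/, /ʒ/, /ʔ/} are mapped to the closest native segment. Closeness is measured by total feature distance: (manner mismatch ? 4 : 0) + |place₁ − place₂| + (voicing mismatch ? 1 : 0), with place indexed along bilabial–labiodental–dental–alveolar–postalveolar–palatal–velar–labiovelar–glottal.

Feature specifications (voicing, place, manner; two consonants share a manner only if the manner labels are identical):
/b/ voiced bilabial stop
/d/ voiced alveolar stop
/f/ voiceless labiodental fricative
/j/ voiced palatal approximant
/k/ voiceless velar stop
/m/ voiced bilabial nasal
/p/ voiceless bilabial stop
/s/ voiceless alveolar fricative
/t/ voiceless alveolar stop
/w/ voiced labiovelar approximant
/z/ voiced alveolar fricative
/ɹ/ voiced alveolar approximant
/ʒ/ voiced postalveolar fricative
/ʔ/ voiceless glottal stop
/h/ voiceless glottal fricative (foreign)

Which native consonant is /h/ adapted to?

/ʔ/ is closest: manner differs (fricative→stop, +4), place distance 0 (glottal→glottal), same voicing; total 4. Next closest is /s/ at distance 5.

ʔ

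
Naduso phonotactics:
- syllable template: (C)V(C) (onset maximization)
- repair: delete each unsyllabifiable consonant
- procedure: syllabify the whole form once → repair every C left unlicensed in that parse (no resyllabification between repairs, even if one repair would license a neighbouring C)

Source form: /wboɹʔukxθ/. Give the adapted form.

The consonants /w/, /x/, /θ/ cannot be parsed into a legal (C)V(C) syllable (at most one coda consonant is licensed; onsets are limited to one consonant).
Deleting the stranded consonants removes /w/, /x/, /θ/.

boɹʔuk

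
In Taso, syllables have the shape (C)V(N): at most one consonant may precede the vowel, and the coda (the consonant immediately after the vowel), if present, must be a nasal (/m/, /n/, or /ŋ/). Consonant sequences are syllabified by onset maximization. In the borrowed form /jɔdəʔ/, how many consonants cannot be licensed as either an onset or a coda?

1

Syllabifying with onset maximization leaves /ʔ/ stranded (only a nasal (/m/, /n/, or /ŋ/) is licensed in coda position; onsets are limited to one consonant).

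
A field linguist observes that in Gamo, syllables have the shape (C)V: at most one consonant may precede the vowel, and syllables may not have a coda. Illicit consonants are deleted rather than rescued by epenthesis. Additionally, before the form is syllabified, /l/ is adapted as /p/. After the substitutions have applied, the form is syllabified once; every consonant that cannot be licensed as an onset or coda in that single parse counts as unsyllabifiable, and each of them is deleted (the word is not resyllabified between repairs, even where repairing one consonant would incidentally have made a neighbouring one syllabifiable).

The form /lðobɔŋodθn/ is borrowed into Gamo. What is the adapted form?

ðobɔŋo

Substitution: /l/ → /p/, giving /pðobɔŋodθn/.
Syllabifying with onset maximization leaves /p/, /d/, /θ/, /n/ stranded (no codas are permitted; onsets are limited to one consonant).
Deleting the stranded consonants removes /p/, /d/, /θ/, /n/.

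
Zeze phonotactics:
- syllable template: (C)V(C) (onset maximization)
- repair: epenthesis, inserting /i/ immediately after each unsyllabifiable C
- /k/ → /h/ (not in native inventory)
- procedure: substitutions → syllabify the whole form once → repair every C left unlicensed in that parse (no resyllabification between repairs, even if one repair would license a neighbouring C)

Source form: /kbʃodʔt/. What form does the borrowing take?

Substitution: /k/ → /h/, giving /hbʃodʔt/.
Under (C)V(C), the unsyllabifiable consonants are /h/, /b/, /ʔ/, /t/ (at most one coda consonant is licensed; onsets are limited to one consonant).
Each unlicensed consonant becomes the onset of a new syllable: /h/ → /hi/, /b/ → /bi/, /ʔ/ → /ʔi/, /t/ → /ti/.

hibiʃodʔiti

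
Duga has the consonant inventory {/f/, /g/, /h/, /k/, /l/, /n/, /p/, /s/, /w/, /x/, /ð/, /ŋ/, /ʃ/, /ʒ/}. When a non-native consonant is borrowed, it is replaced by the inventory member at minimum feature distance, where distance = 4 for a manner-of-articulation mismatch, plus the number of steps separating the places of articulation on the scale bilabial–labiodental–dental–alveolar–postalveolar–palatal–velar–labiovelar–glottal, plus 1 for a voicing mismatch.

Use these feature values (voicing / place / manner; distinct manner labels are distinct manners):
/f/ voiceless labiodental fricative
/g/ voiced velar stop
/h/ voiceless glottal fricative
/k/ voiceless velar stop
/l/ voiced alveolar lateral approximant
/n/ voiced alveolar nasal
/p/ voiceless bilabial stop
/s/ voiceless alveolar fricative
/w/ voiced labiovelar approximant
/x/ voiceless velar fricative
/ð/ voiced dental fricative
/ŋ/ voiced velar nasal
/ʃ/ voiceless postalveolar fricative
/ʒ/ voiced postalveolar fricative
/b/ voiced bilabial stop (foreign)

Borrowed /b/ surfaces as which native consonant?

/p/ is closest: same manner (stop), place distance 0 (bilabial→bilabial), voicing differs (+1); total 1. Next closest is /f/ at distance 6.

p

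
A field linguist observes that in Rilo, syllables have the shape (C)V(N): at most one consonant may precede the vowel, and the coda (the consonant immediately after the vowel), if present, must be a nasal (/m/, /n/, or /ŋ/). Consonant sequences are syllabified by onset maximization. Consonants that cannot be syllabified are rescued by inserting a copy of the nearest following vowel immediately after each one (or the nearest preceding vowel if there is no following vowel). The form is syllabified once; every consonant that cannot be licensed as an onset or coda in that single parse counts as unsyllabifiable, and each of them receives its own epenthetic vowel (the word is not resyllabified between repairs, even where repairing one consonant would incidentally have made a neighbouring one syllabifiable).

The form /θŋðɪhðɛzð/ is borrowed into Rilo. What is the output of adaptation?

θɪŋɪðɪhɛðɛzɛðɛ

The consonants /θ/, /ŋ/, /h/, /z/, /ð/ cannot be parsed into a legal (C)V(N) syllable (only a nasal (/m/, /n/, or /ŋ/) is licensed in coda position; onsets are limited to one consonant).
Each unlicensed consonant becomes the onset of a new syllable: /θ/ → /θɪ/, /ŋ/ → /ŋɪ/, /h/ → /hɛ/, /z/ → /zɛ/, /ð/ → /ðɛ/.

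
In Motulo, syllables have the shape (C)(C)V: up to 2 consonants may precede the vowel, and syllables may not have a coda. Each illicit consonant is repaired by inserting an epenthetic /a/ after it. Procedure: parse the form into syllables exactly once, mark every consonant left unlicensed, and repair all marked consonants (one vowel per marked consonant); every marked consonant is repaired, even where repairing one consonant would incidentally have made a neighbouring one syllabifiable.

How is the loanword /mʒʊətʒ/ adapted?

mʒʊətaʒa

Syllabifying with onset maximization leaves /t/, /ʒ/ stranded (no codas are permitted; onsets may contain at most 2 consonants).
Each unlicensed consonant becomes the onset of a new syllable: /t/ → /ta/, /ʒ/ → /ʒa/.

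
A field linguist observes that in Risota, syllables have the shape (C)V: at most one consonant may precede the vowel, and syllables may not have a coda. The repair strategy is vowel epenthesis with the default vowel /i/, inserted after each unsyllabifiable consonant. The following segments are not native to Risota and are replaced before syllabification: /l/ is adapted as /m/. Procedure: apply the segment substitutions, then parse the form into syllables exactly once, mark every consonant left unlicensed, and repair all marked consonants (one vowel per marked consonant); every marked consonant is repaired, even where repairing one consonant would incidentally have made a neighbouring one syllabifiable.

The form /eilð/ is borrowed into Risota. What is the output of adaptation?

Substitution: /l/ → /m/, giving /eimð/.
Under (C)V, the unsyllabifiable consonants are /m/, /ð/ (no codas are permitted; onsets are limited to one consonant).
Inserting the epenthetic vowel yields /m/ → /mi/, /ð/ → /ði/.

eimiði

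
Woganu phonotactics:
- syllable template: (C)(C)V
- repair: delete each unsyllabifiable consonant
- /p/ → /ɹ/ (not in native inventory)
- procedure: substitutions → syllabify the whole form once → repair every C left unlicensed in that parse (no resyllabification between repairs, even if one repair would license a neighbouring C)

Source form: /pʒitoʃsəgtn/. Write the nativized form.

Substitution: /p/ → /ɹ/, giving /ɹʒitoʃsəgtn/.
Syllabifying with onset maximization leaves /g/, /t/, /n/ stranded (no codas are permitted; onsets may contain at most 2 consonants).
Deletion applies to /g/, /t/, /n/.

ɹʒitoʃsə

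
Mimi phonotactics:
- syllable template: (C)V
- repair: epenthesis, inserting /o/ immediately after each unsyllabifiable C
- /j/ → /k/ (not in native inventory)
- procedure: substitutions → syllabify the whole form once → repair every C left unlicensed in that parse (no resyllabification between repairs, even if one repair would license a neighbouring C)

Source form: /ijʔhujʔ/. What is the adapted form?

Substitution: /j/ → /k/, giving /ikʔhukʔ/.
Syllabifying with onset maximization leaves /k/, /ʔ/, /k/, /ʔ/ stranded (no codas are permitted; onsets are limited to one consonant).
Epenthesis after each stranded consonant: /k/ → /ko/, /ʔ/ → /ʔo/, /k/ → /ko/, /ʔ/ → /ʔo/.

ikoʔohukoʔo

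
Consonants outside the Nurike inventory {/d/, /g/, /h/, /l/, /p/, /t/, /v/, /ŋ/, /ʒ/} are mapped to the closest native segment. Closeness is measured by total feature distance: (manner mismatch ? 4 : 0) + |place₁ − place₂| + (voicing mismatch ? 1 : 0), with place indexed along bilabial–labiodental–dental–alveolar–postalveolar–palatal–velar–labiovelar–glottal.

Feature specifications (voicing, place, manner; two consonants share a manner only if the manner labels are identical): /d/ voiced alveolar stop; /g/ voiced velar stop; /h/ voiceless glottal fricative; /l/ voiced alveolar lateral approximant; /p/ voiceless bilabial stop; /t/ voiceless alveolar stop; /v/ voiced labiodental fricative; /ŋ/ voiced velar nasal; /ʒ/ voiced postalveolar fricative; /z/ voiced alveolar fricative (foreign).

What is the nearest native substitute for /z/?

/ʒ/ is closest: same manner (fricative), place distance 1 (alveolar→postalveolar), same voicing; total 1. Next closest is /v/ at distance 2.

ʒ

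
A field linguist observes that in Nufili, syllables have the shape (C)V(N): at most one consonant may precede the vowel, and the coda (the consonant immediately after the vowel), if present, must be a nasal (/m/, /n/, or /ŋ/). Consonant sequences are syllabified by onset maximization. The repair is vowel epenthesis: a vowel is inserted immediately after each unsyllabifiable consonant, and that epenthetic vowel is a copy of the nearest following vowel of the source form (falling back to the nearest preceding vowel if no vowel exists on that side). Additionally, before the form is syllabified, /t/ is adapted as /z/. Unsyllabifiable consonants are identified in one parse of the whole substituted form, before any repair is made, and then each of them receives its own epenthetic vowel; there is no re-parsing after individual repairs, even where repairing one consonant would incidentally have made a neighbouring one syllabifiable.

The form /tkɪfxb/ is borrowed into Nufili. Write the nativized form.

Substitution: /t/ → /z/, giving /zkɪfxb/.
The consonants /z/, /f/, /x/, /b/ cannot be parsed into a legal (C)V(N) syllable (only a nasal (/m/, /n/, or /ŋ/) is licensed in coda position; onsets are limited to one consonant).
Inserting the epenthetic vowel yields /z/ → /zɪ/, /f/ → /fɪ/, /x/ → /xɪ/, /b/ → /bɪ/.

zɪkɪfɪxɪbɪ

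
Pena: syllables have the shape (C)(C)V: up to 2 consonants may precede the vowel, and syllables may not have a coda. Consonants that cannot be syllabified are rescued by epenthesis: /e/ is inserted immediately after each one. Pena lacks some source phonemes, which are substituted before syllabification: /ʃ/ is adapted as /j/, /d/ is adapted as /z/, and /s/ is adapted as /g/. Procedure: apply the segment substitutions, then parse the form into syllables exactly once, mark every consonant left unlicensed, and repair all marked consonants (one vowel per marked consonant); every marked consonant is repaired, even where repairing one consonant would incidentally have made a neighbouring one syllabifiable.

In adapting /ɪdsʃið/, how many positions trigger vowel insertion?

2

After substitution the input is /ɪzgjið/.
The unsyllabifiable consonants are /z/, /ð/; each receives one epenthetic vowel.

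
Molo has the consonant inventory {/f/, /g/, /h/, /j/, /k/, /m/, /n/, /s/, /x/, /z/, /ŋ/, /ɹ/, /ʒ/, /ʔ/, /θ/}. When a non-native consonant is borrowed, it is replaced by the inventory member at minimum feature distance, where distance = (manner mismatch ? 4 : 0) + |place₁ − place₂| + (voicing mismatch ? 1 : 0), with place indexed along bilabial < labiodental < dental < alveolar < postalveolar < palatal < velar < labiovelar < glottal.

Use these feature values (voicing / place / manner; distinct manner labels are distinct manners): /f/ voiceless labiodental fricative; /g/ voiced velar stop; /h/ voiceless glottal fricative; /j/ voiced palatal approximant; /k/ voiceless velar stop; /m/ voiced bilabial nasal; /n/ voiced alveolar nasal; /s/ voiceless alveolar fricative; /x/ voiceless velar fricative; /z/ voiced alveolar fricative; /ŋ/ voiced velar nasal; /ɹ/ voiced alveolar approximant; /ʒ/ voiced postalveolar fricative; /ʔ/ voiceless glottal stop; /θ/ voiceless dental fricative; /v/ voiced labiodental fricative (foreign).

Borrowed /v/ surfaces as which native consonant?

/f/ is closest: same manner (fricative), place distance 0 (labiodental→labiodental), voicing differs (+1); total 1. Next closest is /z/ at distance 2.

f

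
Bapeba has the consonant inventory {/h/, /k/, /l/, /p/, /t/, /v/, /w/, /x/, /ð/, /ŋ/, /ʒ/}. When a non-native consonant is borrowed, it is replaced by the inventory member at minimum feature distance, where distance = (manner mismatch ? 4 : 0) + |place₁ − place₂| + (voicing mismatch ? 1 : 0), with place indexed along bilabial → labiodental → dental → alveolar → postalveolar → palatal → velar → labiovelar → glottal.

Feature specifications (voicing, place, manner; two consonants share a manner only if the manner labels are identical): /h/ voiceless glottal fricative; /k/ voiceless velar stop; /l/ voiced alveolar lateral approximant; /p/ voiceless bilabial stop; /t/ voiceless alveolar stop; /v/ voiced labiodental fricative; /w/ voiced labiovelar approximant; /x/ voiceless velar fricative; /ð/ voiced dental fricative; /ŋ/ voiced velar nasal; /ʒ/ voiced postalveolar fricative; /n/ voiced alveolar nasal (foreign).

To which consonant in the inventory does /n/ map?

/ŋ/ is closest: same manner (nasal), place distance 3 (alveolar→velar), same voicing; total 3. Next closest is /l/ at distance 4.

ŋ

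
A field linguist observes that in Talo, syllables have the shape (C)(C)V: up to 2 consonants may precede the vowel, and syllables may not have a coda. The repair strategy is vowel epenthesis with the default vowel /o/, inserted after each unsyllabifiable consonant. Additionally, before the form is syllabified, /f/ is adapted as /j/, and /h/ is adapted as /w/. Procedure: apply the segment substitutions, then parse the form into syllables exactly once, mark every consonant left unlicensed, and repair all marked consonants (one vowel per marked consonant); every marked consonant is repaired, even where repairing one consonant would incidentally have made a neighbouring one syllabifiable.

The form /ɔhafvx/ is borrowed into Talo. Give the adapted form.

ɔwajovoxo

Substitution: /h/ → /w/, /f/ → /j/, giving /ɔwajvx/.
The consonants /j/, /v/, /x/ cannot be parsed into a legal (C)(C)V syllable (no codas are permitted; onsets may contain at most 2 consonants).
Each unlicensed consonant becomes the onset of a new syllable: /j/ → /jo/, /v/ → /vo/, /x/ → /xo/.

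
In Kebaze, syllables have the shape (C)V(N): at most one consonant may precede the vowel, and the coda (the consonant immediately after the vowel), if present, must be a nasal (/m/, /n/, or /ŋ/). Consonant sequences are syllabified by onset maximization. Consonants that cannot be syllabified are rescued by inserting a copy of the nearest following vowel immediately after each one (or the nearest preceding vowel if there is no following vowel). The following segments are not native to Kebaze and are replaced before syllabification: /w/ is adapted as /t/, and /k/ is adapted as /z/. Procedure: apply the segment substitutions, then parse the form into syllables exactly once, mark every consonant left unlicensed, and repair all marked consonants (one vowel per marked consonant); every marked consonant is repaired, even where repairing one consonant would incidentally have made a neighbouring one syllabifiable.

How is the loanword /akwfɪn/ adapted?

azɪtɪfɪn

Substitution: /k/ → /z/, /w/ → /t/, giving /aztfɪn/.
Syllabifying with onset maximization leaves /z/, /t/ stranded (only a nasal (/m/, /n/, or /ŋ/) is licensed in coda position; onsets are limited to one consonant).
Inserting the epenthetic vowel yields /z/ → /zɪ/, /t/ → /tɪ/.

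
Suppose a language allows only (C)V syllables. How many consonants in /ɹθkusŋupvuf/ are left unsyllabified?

5

Under (C)V, the unsyllabifiable consonants are /ɹ/, /θ/, /s/, /p/, /f/ (no codas are permitted; onsets are limited to one consonant).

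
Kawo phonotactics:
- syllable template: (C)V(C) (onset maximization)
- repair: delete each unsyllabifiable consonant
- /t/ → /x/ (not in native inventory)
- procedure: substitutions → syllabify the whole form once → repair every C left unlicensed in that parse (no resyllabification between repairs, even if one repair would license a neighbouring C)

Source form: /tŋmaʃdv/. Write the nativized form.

Substitution: /t/ → /x/, giving /xŋmaʃdv/.
Under (C)V(C), the unsyllabifiable consonants are /x/, /ŋ/, /d/, /v/ (at most one coda consonant is licensed; onsets are limited to one consonant).
Deleting the stranded consonants removes /x/, /ŋ/, /d/, /v/.

maʃ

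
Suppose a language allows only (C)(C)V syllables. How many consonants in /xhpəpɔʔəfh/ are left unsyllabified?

3

Syllabifying with onset maximization leaves /x/, /f/, /h/ stranded (no codas are permitted; onsets may contain at most 2 consonants).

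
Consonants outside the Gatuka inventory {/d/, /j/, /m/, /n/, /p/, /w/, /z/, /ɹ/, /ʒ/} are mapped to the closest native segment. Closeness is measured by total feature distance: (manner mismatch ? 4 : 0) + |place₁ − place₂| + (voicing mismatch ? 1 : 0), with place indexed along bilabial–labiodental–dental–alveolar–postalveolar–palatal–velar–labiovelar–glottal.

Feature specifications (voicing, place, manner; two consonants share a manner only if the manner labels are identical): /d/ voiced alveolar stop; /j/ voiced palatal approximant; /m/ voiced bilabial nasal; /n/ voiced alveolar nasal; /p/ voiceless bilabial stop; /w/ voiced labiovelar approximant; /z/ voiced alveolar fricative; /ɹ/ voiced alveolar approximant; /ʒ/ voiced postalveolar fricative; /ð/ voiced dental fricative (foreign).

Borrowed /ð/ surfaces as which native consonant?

/z/ is closest: same manner (fricative), place distance 1 (dental→alveolar), same voicing; total 1. Next closest is /ʒ/ at distance 2.

z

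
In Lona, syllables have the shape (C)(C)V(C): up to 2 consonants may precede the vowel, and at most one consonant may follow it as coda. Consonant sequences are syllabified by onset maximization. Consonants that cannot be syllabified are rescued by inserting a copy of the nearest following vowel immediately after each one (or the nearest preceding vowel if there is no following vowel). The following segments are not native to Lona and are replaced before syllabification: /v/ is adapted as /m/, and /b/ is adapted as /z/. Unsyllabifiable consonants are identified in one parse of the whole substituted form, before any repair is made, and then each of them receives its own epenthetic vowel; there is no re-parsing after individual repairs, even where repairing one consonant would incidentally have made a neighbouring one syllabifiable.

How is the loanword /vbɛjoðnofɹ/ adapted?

Substitution: /v/ → /m/, /b/ → /z/, giving /mzɛjoðnofɹ/.
The consonants /ɹ/ cannot be parsed into a legal (C)(C)V(C) syllable (at most one coda consonant is licensed; onsets may contain at most 2 consonants).
Epenthesis after each stranded consonant: /ɹ/ → /ɹo/.

mzɛjoðnofɹo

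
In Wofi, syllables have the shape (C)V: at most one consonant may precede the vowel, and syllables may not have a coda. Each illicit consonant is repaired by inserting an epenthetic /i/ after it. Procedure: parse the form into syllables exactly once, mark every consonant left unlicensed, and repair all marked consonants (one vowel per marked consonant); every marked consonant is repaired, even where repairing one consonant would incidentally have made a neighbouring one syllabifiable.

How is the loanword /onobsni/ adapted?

onobisini

Syllabifying with onset maximization leaves /b/, /s/ stranded (no codas are permitted; onsets are limited to one consonant).
Epenthesis after each stranded consonant: /b/ → /bi/, /s/ → /si/.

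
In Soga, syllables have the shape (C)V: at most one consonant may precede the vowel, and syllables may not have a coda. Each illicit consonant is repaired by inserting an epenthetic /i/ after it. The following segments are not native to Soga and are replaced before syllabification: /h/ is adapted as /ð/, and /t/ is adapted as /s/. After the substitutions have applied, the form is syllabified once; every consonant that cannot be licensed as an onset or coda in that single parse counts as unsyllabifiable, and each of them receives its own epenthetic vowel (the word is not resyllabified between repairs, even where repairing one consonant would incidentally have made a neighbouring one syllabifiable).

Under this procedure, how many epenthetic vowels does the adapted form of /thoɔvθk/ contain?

4

After substitution the input is /sðoɔvθk/.
The unsyllabifiable consonants are /s/, /v/, /θ/, /k/; each receives one epenthetic vowel.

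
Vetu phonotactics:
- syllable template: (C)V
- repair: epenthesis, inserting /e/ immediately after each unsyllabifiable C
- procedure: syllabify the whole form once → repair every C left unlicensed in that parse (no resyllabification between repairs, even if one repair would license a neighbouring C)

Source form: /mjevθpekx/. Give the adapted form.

mejeveθepekexe

The consonants /m/, /v/, /θ/, /k/, /x/ cannot be parsed into a legal (C)V syllable (no codas are permitted; onsets are limited to one consonant).
Epenthesis after each stranded consonant: /m/ → /me/, /v/ → /ve/, /θ/ → /θe/, /k/ → /ke/, /x/ → /xe/.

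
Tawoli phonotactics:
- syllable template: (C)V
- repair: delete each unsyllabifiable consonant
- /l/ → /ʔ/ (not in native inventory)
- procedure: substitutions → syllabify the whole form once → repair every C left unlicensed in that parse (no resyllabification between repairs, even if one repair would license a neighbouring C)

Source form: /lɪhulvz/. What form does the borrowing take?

Substitution: /l/ → /ʔ/, giving /ʔɪhuʔvz/.
Under (C)V, the unsyllabifiable consonants are /ʔ/, /v/, /z/ (no codas are permitted; onsets are limited to one consonant).
Deletion applies to /ʔ/, /v/, /z/.

ʔɪhu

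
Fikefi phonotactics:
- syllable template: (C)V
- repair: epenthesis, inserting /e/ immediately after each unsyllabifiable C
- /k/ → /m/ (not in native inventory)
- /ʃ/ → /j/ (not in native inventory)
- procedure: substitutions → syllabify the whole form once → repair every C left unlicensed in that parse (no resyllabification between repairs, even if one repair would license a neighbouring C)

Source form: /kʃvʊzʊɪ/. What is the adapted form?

Substitution: /k/ → /m/, /ʃ/ → /j/, giving /mjvʊzʊɪ/.
Syllabifying with onset maximization leaves /m/, /j/ stranded (no codas are permitted; onsets are limited to one consonant).
Epenthesis after each stranded consonant: /m/ → /me/, /j/ → /je/.

mejevʊzʊɪ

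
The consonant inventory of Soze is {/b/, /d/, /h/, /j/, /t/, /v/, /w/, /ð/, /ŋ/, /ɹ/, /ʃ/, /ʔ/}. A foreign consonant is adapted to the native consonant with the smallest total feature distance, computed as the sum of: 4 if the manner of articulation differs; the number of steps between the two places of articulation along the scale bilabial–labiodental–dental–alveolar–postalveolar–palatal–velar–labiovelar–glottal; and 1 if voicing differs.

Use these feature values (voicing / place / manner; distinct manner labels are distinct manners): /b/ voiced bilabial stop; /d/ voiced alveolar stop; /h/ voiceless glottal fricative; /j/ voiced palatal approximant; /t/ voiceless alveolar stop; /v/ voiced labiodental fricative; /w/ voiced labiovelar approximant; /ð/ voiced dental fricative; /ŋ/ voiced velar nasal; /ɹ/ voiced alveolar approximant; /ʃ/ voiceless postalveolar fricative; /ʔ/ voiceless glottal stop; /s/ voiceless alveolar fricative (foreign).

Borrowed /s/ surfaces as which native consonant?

/ʃ/ is closest: same manner (fricative), place distance 1 (alveolar→postalveolar), same voicing; total 1. Next closest is /ð/ at distance 2.

ʃ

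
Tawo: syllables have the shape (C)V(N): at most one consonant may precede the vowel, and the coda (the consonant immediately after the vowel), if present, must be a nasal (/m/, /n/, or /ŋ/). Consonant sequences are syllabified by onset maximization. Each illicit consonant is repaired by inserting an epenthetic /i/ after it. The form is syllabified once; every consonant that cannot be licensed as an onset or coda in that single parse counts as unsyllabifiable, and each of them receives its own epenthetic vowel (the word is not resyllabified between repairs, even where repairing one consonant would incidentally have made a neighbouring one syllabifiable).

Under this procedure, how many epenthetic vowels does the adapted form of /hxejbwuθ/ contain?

The unsyllabifiable consonants are /h/, /j/, /b/, /θ/; each receives one epenthetic vowel.

4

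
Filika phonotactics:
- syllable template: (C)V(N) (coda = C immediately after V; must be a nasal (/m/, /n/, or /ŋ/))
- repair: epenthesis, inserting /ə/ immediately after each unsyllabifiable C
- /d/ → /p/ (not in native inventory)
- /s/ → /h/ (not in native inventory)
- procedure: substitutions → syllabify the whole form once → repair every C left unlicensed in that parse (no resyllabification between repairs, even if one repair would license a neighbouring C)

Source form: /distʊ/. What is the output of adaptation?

Substitution: /d/ → /p/, /s/ → /h/, giving /pihtʊ/.
Under (C)V(N), the unsyllabifiable consonants are /h/ (only a nasal (/m/, /n/, or /ŋ/) is licensed in coda position; onsets are limited to one consonant).
Epenthesis after each stranded consonant: /h/ → /hə/.

pihətʊ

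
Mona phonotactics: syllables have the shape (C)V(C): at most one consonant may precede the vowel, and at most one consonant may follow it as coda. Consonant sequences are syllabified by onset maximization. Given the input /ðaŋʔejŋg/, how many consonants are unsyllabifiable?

The consonants /ŋ/, /g/ cannot be parsed into a legal (C)V(C) syllable (at most one coda consonant is licensed; onsets are limited to one consonant).

2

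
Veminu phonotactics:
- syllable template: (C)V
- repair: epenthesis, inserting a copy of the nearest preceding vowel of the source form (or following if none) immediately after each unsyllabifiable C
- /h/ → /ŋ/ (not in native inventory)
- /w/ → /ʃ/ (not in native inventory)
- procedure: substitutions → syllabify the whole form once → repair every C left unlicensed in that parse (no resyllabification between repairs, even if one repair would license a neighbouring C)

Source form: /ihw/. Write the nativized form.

iŋiʃi

Substitution: /h/ → /ŋ/, /w/ → /ʃ/, giving /iŋʃ/.
Syllabifying with onset maximization leaves /ŋ/, /ʃ/ stranded (no codas are permitted; onsets are limited to one consonant).
Each unlicensed consonant becomes the onset of a new syllable: /ŋ/ → /ŋi/, /ʃ/ → /ʃi/.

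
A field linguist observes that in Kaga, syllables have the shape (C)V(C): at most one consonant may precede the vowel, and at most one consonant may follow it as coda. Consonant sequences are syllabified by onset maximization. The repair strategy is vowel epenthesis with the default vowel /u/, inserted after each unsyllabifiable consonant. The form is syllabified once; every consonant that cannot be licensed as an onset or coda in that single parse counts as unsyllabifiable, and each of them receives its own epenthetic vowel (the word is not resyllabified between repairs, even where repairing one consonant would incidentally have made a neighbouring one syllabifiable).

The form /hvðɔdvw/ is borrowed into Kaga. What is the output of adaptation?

huvuðɔdvuwu

Syllabifying with onset maximization leaves /h/, /v/, /v/, /w/ stranded (at most one coda consonant is licensed; onsets are limited to one consonant).
Epenthesis after each stranded consonant: /h/ → /hu/, /v/ → /vu/, /v/ → /vu/, /w/ → /wu/.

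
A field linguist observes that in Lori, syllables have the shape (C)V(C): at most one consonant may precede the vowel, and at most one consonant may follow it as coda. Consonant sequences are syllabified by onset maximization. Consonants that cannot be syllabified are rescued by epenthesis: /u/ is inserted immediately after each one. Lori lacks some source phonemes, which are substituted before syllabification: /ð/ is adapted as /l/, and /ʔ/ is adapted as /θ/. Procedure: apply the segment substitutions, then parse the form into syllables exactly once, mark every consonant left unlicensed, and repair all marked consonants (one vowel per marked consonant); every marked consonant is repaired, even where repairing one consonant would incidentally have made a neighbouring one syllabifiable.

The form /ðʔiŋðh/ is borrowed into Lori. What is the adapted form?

Substitution: /ð/ → /l/, /ʔ/ → /θ/, giving /lθiŋlh/.
Under (C)V(C), the unsyllabifiable consonants are /l/, /l/, /h/ (at most one coda consonant is licensed; onsets are limited to one consonant).
Inserting the epenthetic vowel yields /l/ → /lu/, /l/ → /lu/, /h/ → /hu/.

luθiŋluhu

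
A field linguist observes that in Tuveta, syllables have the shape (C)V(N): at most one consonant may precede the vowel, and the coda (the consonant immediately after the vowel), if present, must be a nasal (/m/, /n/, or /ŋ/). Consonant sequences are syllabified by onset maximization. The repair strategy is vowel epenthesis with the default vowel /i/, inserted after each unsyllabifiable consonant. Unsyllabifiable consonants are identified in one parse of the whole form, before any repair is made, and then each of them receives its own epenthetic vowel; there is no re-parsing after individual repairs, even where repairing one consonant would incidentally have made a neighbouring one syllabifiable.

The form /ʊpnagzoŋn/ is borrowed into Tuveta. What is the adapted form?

Syllabifying with onset maximization leaves /p/, /g/, /n/ stranded (only a nasal (/m/, /n/, or /ŋ/) is licensed in coda position; onsets are limited to one consonant).
Epenthesis after each stranded consonant: /p/ → /pi/, /g/ → /gi/, /n/ → /ni/.

ʊpinagizoŋni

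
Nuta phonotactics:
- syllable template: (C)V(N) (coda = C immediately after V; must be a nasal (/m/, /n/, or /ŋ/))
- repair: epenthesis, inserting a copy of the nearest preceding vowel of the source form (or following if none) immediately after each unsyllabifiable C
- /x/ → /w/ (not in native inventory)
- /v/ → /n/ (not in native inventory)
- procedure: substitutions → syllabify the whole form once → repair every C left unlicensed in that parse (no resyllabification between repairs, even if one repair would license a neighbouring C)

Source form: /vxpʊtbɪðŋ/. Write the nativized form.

Substitution: /v/ → /n/, /x/ → /w/, giving /nwpʊtbɪðŋ/.
The consonants /n/, /w/, /t/, /ð/, /ŋ/ cannot be parsed into a legal (C)V(N) syllable (only a nasal (/m/, /n/, or /ŋ/) is licensed in coda position; onsets are limited to one consonant).
Inserting the epenthetic vowel yields /n/ → /nʊ/, /w/ → /wʊ/, /t/ → /tʊ/, /ð/ → /ðɪ/, /ŋ/ → /ŋɪ/.

nʊwʊpʊtʊbɪðɪŋɪ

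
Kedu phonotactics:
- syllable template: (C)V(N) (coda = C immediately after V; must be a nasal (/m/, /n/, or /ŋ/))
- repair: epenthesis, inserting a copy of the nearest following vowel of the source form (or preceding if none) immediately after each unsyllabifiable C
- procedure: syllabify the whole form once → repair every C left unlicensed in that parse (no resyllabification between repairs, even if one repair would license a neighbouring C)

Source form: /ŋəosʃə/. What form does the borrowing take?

Syllabifying with onset maximization leaves /s/ stranded (only a nasal (/m/, /n/, or /ŋ/) is licensed in coda position; onsets are limited to one consonant).
Epenthesis after each stranded consonant: /s/ → /sə/.

ŋəosəʃə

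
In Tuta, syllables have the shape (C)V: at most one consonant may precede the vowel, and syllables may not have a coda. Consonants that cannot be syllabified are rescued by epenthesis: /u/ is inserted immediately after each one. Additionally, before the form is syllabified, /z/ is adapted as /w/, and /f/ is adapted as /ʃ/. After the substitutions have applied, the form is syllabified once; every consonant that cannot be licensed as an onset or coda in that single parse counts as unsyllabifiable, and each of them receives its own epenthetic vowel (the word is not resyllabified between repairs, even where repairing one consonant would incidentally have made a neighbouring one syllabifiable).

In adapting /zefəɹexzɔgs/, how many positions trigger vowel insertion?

3

After substitution the input is /weʃəɹexwɔgs/.
The unsyllabifiable consonants are /x/, /g/, /s/; each receives one epenthetic vowel.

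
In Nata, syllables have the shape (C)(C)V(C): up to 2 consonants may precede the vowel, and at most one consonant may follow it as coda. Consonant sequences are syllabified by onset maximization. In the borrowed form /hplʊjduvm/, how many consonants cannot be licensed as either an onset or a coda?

Syllabifying with onset maximization leaves /h/, /m/ stranded (at most one coda consonant is licensed; onsets may contain at most 2 consonants).

2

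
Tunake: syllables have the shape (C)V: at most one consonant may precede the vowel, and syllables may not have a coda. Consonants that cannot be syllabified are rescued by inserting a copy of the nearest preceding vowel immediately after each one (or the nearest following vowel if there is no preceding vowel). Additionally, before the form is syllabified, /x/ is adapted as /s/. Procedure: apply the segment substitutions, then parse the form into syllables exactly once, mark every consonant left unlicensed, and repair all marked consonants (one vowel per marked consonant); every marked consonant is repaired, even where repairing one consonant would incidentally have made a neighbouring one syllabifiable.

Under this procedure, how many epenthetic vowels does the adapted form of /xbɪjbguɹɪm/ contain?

After substitution the input is /sbɪjbguɹɪm/.
The unsyllabifiable consonants are /s/, /j/, /b/, /m/; each receives one epenthetic vowel.

4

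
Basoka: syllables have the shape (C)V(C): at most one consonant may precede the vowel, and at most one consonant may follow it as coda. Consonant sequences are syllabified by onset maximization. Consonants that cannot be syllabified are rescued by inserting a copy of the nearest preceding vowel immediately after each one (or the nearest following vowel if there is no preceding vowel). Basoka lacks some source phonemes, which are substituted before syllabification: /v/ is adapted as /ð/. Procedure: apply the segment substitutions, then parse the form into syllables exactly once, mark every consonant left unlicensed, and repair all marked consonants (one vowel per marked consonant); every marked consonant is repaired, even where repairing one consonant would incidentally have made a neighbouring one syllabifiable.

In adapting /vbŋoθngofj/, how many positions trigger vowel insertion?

4

After substitution the input is /ðbŋoθngofj/.
The unsyllabifiable consonants are /ð/, /b/, /n/, /j/; each receives one epenthetic vowel.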